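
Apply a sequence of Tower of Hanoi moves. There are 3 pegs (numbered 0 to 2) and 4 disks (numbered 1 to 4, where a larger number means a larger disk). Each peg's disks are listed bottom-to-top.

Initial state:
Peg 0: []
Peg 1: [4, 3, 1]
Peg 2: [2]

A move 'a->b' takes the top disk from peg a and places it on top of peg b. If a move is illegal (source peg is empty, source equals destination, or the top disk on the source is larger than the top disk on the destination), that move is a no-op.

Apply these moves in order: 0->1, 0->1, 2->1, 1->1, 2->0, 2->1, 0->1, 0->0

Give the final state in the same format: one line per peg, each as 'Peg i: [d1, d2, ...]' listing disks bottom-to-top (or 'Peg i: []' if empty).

After move 1 (0->1):
Peg 0: []
Peg 1: [4, 3, 1]
Peg 2: [2]

After move 2 (0->1):
Peg 0: []
Peg 1: [4, 3, 1]
Peg 2: [2]

After move 3 (2->1):
Peg 0: []
Peg 1: [4, 3, 1]
Peg 2: [2]

After move 4 (1->1):
Peg 0: []
Peg 1: [4, 3, 1]
Peg 2: [2]

After move 5 (2->0):
Peg 0: [2]
Peg 1: [4, 3, 1]
Peg 2: []

After move 6 (2->1):
Peg 0: [2]
Peg 1: [4, 3, 1]
Peg 2: []

After move 7 (0->1):
Peg 0: [2]
Peg 1: [4, 3, 1]
Peg 2: []

After move 8 (0->0):
Peg 0: [2]
Peg 1: [4, 3, 1]
Peg 2: []

Answer: Peg 0: [2]
Peg 1: [4, 3, 1]
Peg 2: []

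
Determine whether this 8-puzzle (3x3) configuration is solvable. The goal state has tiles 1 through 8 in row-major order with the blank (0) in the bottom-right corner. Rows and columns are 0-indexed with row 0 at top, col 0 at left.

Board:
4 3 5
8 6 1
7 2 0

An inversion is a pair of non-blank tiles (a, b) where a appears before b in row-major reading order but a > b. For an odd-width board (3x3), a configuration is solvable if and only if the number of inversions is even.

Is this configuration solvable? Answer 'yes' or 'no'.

Inversions (pairs i<j in row-major order where tile[i] > tile[j] > 0): 14
14 is even, so the puzzle is solvable.

Answer: yes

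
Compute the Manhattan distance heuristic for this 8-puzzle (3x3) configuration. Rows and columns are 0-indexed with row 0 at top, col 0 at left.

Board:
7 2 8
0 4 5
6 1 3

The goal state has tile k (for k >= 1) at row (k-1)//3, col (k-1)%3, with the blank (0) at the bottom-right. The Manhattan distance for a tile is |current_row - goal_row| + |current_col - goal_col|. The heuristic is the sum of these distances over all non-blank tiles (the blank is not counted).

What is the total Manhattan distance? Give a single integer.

Tile 7: at (0,0), goal (2,0), distance |0-2|+|0-0| = 2
Tile 2: at (0,1), goal (0,1), distance |0-0|+|1-1| = 0
Tile 8: at (0,2), goal (2,1), distance |0-2|+|2-1| = 3
Tile 4: at (1,1), goal (1,0), distance |1-1|+|1-0| = 1
Tile 5: at (1,2), goal (1,1), distance |1-1|+|2-1| = 1
Tile 6: at (2,0), goal (1,2), distance |2-1|+|0-2| = 3
Tile 1: at (2,1), goal (0,0), distance |2-0|+|1-0| = 3
Tile 3: at (2,2), goal (0,2), distance |2-0|+|2-2| = 2
Sum: 2 + 0 + 3 + 1 + 1 + 3 + 3 + 2 = 15

Answer: 15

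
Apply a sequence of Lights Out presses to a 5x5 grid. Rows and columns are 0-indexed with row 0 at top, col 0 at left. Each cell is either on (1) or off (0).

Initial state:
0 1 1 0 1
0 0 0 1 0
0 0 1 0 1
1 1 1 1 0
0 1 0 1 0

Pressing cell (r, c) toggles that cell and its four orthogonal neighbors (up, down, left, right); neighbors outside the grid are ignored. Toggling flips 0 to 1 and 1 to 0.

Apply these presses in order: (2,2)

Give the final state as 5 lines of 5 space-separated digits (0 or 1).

Answer: 0 1 1 0 1
0 0 1 1 0
0 1 0 1 1
1 1 0 1 0
0 1 0 1 0

Derivation:
After press 1 at (2,2):
0 1 1 0 1
0 0 1 1 0
0 1 0 1 1
1 1 0 1 0
0 1 0 1 0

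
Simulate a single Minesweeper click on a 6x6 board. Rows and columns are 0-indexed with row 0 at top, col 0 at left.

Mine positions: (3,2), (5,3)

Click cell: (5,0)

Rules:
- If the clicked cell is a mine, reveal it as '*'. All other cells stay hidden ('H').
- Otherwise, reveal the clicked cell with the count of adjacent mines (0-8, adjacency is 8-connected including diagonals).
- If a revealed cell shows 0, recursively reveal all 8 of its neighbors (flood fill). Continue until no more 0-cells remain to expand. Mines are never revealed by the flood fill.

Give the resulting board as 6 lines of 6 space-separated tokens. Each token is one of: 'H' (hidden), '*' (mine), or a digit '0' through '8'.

0 0 0 0 0 0
0 0 0 0 0 0
0 1 1 1 0 0
0 1 H 1 0 0
0 1 2 2 1 0
0 0 1 H 1 0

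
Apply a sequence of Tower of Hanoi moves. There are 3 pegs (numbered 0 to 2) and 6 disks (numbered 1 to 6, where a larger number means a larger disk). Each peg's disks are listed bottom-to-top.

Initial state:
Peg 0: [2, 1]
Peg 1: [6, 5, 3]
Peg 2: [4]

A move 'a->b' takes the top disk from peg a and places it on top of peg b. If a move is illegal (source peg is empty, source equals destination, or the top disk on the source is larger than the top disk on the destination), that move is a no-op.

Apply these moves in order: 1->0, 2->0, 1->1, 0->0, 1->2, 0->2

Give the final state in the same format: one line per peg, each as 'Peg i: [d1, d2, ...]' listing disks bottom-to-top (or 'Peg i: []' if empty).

After move 1 (1->0):
Peg 0: [2, 1]
Peg 1: [6, 5, 3]
Peg 2: [4]

After move 2 (2->0):
Peg 0: [2, 1]
Peg 1: [6, 5, 3]
Peg 2: [4]

After move 3 (1->1):
Peg 0: [2, 1]
Peg 1: [6, 5, 3]
Peg 2: [4]

After move 4 (0->0):
Peg 0: [2, 1]
Peg 1: [6, 5, 3]
Peg 2: [4]

After move 5 (1->2):
Peg 0: [2, 1]
Peg 1: [6, 5]
Peg 2: [4, 3]

After move 6 (0->2):
Peg 0: [2]
Peg 1: [6, 5]
Peg 2: [4, 3, 1]

Answer: Peg 0: [2]
Peg 1: [6, 5]
Peg 2: [4, 3, 1]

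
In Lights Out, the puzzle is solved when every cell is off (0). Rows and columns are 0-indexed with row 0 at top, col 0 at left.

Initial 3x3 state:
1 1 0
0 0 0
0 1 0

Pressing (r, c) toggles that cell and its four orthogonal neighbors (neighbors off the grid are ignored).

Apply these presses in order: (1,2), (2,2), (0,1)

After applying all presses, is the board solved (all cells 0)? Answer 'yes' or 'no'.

After press 1 at (1,2):
1 1 1
0 1 1
0 1 1

After press 2 at (2,2):
1 1 1
0 1 0
0 0 0

After press 3 at (0,1):
0 0 0
0 0 0
0 0 0

Lights still on: 0

Answer: yes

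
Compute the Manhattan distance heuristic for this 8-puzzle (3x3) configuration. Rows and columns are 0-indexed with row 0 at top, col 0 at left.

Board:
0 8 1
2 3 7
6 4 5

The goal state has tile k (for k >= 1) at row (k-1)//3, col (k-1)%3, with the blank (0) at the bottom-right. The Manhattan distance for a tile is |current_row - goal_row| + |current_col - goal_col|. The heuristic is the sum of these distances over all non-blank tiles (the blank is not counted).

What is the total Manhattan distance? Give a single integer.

Answer: 18

Derivation:
Tile 8: at (0,1), goal (2,1), distance |0-2|+|1-1| = 2
Tile 1: at (0,2), goal (0,0), distance |0-0|+|2-0| = 2
Tile 2: at (1,0), goal (0,1), distance |1-0|+|0-1| = 2
Tile 3: at (1,1), goal (0,2), distance |1-0|+|1-2| = 2
Tile 7: at (1,2), goal (2,0), distance |1-2|+|2-0| = 3
Tile 6: at (2,0), goal (1,2), distance |2-1|+|0-2| = 3
Tile 4: at (2,1), goal (1,0), distance |2-1|+|1-0| = 2
Tile 5: at (2,2), goal (1,1), distance |2-1|+|2-1| = 2
Sum: 2 + 2 + 2 + 2 + 3 + 3 + 2 + 2 = 18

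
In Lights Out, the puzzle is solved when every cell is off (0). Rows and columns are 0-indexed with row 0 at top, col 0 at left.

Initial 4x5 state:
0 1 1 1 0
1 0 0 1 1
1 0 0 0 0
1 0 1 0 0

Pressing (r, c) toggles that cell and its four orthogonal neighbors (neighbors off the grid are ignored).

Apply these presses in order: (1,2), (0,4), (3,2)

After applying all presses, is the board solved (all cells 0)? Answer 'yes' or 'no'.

Answer: no

Derivation:
After press 1 at (1,2):
0 1 0 1 0
1 1 1 0 1
1 0 1 0 0
1 0 1 0 0

After press 2 at (0,4):
0 1 0 0 1
1 1 1 0 0
1 0 1 0 0
1 0 1 0 0

After press 3 at (3,2):
0 1 0 0 1
1 1 1 0 0
1 0 0 0 0
1 1 0 1 0

Lights still on: 9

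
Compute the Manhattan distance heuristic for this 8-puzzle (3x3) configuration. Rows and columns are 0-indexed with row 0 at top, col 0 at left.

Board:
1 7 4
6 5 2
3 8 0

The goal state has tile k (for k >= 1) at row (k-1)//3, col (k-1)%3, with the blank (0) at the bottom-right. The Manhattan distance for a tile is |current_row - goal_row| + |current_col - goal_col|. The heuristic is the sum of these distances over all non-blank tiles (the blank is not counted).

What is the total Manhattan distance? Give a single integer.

Answer: 14

Derivation:
Tile 1: (0,0)->(0,0) = 0
Tile 7: (0,1)->(2,0) = 3
Tile 4: (0,2)->(1,0) = 3
Tile 6: (1,0)->(1,2) = 2
Tile 5: (1,1)->(1,1) = 0
Tile 2: (1,2)->(0,1) = 2
Tile 3: (2,0)->(0,2) = 4
Tile 8: (2,1)->(2,1) = 0
Sum: 0 + 3 + 3 + 2 + 0 + 2 + 4 + 0 = 14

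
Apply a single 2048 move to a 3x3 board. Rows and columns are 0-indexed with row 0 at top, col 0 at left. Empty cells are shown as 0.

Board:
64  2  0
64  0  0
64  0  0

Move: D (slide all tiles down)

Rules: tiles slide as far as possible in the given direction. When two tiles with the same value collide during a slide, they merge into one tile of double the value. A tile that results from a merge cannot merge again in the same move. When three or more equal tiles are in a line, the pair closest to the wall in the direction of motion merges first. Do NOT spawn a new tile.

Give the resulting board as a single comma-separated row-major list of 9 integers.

Answer: 0, 0, 0, 64, 0, 0, 128, 2, 0

Derivation:
Slide down:
col 0: [64, 64, 64] -> [0, 64, 128]
col 1: [2, 0, 0] -> [0, 0, 2]
col 2: [0, 0, 0] -> [0, 0, 0]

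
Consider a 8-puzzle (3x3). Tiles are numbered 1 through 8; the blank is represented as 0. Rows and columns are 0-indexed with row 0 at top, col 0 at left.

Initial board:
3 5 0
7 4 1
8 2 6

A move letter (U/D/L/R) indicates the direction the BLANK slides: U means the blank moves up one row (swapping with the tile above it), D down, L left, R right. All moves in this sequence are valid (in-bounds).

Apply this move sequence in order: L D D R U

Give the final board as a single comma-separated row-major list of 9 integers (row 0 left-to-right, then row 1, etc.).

After move 1 (L):
3 0 5
7 4 1
8 2 6

After move 2 (D):
3 4 5
7 0 1
8 2 6

After move 3 (D):
3 4 5
7 2 1
8 0 6

After move 4 (R):
3 4 5
7 2 1
8 6 0

After move 5 (U):
3 4 5
7 2 0
8 6 1

Answer: 3, 4, 5, 7, 2, 0, 8, 6, 1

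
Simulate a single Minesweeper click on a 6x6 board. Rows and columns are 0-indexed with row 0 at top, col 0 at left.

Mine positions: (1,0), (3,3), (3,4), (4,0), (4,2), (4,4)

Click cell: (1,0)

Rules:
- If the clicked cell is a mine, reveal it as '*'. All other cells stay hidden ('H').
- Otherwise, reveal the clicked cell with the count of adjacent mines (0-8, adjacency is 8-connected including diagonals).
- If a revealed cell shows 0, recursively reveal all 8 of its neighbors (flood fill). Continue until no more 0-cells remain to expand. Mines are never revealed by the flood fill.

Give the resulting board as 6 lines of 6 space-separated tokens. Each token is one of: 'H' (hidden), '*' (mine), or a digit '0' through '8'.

H H H H H H
* H H H H H
H H H H H H
H H H H H H
H H H H H H
H H H H H H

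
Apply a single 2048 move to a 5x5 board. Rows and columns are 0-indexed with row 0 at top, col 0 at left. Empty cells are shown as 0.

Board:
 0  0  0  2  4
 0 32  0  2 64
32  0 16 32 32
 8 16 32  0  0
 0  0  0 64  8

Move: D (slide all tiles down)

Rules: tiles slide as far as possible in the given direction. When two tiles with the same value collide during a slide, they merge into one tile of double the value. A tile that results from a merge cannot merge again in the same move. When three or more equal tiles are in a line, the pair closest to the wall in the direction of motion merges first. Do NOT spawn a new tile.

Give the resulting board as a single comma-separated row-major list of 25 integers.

Slide down:
col 0: [0, 0, 32, 8, 0] -> [0, 0, 0, 32, 8]
col 1: [0, 32, 0, 16, 0] -> [0, 0, 0, 32, 16]
col 2: [0, 0, 16, 32, 0] -> [0, 0, 0, 16, 32]
col 3: [2, 2, 32, 0, 64] -> [0, 0, 4, 32, 64]
col 4: [4, 64, 32, 0, 8] -> [0, 4, 64, 32, 8]

Answer: 0, 0, 0, 0, 0, 0, 0, 0, 0, 4, 0, 0, 0, 4, 64, 32, 32, 16, 32, 32, 8, 16, 32, 64, 8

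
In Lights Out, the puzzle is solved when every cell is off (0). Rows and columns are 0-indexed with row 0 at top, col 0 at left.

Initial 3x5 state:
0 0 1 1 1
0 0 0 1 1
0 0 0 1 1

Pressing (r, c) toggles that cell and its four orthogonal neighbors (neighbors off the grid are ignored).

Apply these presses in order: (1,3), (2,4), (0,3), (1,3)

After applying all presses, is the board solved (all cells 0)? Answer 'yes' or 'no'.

After press 1 at (1,3):
0 0 1 0 1
0 0 1 0 0
0 0 0 0 1

After press 2 at (2,4):
0 0 1 0 1
0 0 1 0 1
0 0 0 1 0

After press 3 at (0,3):
0 0 0 1 0
0 0 1 1 1
0 0 0 1 0

After press 4 at (1,3):
0 0 0 0 0
0 0 0 0 0
0 0 0 0 0

Lights still on: 0

Answer: yes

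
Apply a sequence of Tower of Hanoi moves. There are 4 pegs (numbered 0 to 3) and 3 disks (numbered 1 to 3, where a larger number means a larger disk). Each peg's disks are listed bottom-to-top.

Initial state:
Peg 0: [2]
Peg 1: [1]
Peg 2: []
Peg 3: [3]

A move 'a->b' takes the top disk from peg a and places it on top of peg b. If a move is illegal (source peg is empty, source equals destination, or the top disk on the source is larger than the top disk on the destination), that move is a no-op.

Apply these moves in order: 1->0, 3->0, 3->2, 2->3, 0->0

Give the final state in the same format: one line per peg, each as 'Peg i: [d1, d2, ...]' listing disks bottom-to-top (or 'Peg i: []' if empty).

After move 1 (1->0):
Peg 0: [2, 1]
Peg 1: []
Peg 2: []
Peg 3: [3]

After move 2 (3->0):
Peg 0: [2, 1]
Peg 1: []
Peg 2: []
Peg 3: [3]

After move 3 (3->2):
Peg 0: [2, 1]
Peg 1: []
Peg 2: [3]
Peg 3: []

After move 4 (2->3):
Peg 0: [2, 1]
Peg 1: []
Peg 2: []
Peg 3: [3]

After move 5 (0->0):
Peg 0: [2, 1]
Peg 1: []
Peg 2: []
Peg 3: [3]

Answer: Peg 0: [2, 1]
Peg 1: []
Peg 2: []
Peg 3: [3]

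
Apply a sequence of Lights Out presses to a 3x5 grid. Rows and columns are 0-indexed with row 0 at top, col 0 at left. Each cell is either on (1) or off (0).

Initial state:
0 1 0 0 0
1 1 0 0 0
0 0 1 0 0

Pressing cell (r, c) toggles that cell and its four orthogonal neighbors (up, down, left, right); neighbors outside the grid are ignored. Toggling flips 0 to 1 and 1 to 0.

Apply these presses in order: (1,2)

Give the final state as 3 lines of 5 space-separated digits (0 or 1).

After press 1 at (1,2):
0 1 1 0 0
1 0 1 1 0
0 0 0 0 0

Answer: 0 1 1 0 0
1 0 1 1 0
0 0 0 0 0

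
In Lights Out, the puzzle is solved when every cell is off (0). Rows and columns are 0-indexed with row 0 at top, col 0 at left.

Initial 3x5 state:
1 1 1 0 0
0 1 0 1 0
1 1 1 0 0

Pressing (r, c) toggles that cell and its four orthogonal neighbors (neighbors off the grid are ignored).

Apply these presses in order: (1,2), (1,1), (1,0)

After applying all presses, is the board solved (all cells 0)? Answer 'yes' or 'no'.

Answer: yes

Derivation:
After press 1 at (1,2):
1 1 0 0 0
0 0 1 0 0
1 1 0 0 0

After press 2 at (1,1):
1 0 0 0 0
1 1 0 0 0
1 0 0 0 0

After press 3 at (1,0):
0 0 0 0 0
0 0 0 0 0
0 0 0 0 0

Lights still on: 0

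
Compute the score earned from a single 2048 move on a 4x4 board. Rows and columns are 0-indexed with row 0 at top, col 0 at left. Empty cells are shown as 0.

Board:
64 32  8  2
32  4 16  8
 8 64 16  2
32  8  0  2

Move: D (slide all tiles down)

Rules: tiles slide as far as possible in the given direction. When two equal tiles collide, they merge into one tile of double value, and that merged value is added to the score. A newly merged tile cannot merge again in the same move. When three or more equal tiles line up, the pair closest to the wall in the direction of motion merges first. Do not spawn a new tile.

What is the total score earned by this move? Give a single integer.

Slide down:
col 0: [64, 32, 8, 32] -> [64, 32, 8, 32]  score +0 (running 0)
col 1: [32, 4, 64, 8] -> [32, 4, 64, 8]  score +0 (running 0)
col 2: [8, 16, 16, 0] -> [0, 0, 8, 32]  score +32 (running 32)
col 3: [2, 8, 2, 2] -> [0, 2, 8, 4]  score +4 (running 36)
Board after move:
64 32  0  0
32  4  0  2
 8 64  8  8
32  8 32  4

Answer: 36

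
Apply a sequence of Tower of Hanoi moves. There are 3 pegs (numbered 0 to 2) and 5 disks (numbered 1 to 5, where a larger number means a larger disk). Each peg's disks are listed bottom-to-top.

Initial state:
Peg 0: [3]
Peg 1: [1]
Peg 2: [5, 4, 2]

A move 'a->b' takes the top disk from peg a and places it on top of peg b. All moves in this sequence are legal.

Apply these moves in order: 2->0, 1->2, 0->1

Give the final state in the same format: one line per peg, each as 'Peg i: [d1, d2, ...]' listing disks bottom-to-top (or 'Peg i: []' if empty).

Answer: Peg 0: [3]
Peg 1: [2]
Peg 2: [5, 4, 1]

Derivation:
After move 1 (2->0):
Peg 0: [3, 2]
Peg 1: [1]
Peg 2: [5, 4]

After move 2 (1->2):
Peg 0: [3, 2]
Peg 1: []
Peg 2: [5, 4, 1]

After move 3 (0->1):
Peg 0: [3]
Peg 1: [2]
Peg 2: [5, 4, 1]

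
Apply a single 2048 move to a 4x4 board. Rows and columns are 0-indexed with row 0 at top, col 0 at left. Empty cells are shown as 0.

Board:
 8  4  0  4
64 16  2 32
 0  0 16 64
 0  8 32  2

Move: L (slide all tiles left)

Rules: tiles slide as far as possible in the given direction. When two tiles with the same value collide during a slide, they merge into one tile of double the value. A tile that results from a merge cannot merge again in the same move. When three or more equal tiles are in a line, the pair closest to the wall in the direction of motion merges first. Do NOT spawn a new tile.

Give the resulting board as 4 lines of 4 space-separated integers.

Slide left:
row 0: [8, 4, 0, 4] -> [8, 8, 0, 0]
row 1: [64, 16, 2, 32] -> [64, 16, 2, 32]
row 2: [0, 0, 16, 64] -> [16, 64, 0, 0]
row 3: [0, 8, 32, 2] -> [8, 32, 2, 0]

Answer:  8  8  0  0
64 16  2 32
16 64  0  0
 8 32  2  0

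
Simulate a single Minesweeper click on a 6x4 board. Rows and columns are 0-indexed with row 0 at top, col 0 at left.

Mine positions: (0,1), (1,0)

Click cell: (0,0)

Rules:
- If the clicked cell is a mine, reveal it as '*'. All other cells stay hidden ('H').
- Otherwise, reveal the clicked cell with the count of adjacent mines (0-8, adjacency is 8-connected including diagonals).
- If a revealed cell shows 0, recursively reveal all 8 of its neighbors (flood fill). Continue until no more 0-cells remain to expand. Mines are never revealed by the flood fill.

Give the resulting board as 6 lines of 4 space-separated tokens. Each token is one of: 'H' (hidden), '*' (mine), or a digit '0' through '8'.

2 H H H
H H H H
H H H H
H H H H
H H H H
H H H H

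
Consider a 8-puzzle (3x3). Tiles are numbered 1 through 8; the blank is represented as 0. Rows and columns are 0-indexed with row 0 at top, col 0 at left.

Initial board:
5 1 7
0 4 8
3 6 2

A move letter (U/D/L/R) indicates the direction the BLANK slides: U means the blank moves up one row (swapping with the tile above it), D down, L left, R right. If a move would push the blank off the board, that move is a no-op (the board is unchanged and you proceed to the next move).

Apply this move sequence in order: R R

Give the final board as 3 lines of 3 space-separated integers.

Answer: 5 1 7
4 8 0
3 6 2

Derivation:
After move 1 (R):
5 1 7
4 0 8
3 6 2

After move 2 (R):
5 1 7
4 8 0
3 6 2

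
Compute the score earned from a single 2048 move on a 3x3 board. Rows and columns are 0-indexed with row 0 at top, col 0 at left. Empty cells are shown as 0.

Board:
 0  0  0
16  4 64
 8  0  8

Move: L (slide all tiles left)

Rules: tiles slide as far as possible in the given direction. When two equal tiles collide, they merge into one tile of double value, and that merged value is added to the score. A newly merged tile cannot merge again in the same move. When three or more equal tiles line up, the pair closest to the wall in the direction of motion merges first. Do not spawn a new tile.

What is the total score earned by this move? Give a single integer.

Slide left:
row 0: [0, 0, 0] -> [0, 0, 0]  score +0 (running 0)
row 1: [16, 4, 64] -> [16, 4, 64]  score +0 (running 0)
row 2: [8, 0, 8] -> [16, 0, 0]  score +16 (running 16)
Board after move:
 0  0  0
16  4 64
16  0  0

Answer: 16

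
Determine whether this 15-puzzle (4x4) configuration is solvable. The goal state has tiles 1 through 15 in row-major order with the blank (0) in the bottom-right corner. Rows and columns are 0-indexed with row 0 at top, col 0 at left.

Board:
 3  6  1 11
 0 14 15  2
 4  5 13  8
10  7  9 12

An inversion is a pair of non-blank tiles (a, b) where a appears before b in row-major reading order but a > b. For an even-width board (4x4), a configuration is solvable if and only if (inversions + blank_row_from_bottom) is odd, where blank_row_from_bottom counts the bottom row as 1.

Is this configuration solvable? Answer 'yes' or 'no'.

Answer: no

Derivation:
Inversions: 39
Blank is in row 1 (0-indexed from top), which is row 3 counting from the bottom (bottom = 1).
39 + 3 = 42, which is even, so the puzzle is not solvable.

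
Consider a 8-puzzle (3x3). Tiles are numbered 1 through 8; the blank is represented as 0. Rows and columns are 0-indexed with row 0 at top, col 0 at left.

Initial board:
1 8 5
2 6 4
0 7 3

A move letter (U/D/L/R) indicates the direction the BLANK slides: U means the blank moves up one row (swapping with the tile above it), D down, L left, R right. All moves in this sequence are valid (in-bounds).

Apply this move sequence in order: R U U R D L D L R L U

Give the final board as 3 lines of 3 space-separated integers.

Answer: 1 5 4
0 6 8
2 7 3

Derivation:
After move 1 (R):
1 8 5
2 6 4
7 0 3

After move 2 (U):
1 8 5
2 0 4
7 6 3

After move 3 (U):
1 0 5
2 8 4
7 6 3

After move 4 (R):
1 5 0
2 8 4
7 6 3

After move 5 (D):
1 5 4
2 8 0
7 6 3

After move 6 (L):
1 5 4
2 0 8
7 6 3

After move 7 (D):
1 5 4
2 6 8
7 0 3

After move 8 (L):
1 5 4
2 6 8
0 7 3

After move 9 (R):
1 5 4
2 6 8
7 0 3

After move 10 (L):
1 5 4
2 6 8
0 7 3

After move 11 (U):
1 5 4
0 6 8
2 7 3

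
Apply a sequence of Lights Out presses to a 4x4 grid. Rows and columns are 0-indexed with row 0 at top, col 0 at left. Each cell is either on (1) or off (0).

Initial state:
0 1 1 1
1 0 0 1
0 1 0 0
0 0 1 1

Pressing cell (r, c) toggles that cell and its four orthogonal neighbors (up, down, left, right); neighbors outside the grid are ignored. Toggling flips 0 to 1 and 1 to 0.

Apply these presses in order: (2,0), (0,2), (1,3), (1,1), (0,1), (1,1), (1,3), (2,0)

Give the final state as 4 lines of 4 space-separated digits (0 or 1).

Answer: 1 1 1 0
1 1 1 1
0 1 0 0
0 0 1 1

Derivation:
After press 1 at (2,0):
0 1 1 1
0 0 0 1
1 0 0 0
1 0 1 1

After press 2 at (0,2):
0 0 0 0
0 0 1 1
1 0 0 0
1 0 1 1

After press 3 at (1,3):
0 0 0 1
0 0 0 0
1 0 0 1
1 0 1 1

After press 4 at (1,1):
0 1 0 1
1 1 1 0
1 1 0 1
1 0 1 1

After press 5 at (0,1):
1 0 1 1
1 0 1 0
1 1 0 1
1 0 1 1

After press 6 at (1,1):
1 1 1 1
0 1 0 0
1 0 0 1
1 0 1 1

After press 7 at (1,3):
1 1 1 0
0 1 1 1
1 0 0 0
1 0 1 1

After press 8 at (2,0):
1 1 1 0
1 1 1 1
0 1 0 0
0 0 1 1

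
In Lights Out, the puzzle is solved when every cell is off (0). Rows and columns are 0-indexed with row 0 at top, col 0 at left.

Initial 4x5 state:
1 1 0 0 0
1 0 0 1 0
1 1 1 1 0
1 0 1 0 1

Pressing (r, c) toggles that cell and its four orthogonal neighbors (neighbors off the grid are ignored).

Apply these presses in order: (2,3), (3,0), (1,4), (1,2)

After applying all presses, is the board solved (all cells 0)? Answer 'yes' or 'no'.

Answer: no

Derivation:
After press 1 at (2,3):
1 1 0 0 0
1 0 0 0 0
1 1 0 0 1
1 0 1 1 1

After press 2 at (3,0):
1 1 0 0 0
1 0 0 0 0
0 1 0 0 1
0 1 1 1 1

After press 3 at (1,4):
1 1 0 0 1
1 0 0 1 1
0 1 0 0 0
0 1 1 1 1

After press 4 at (1,2):
1 1 1 0 1
1 1 1 0 1
0 1 1 0 0
0 1 1 1 1

Lights still on: 14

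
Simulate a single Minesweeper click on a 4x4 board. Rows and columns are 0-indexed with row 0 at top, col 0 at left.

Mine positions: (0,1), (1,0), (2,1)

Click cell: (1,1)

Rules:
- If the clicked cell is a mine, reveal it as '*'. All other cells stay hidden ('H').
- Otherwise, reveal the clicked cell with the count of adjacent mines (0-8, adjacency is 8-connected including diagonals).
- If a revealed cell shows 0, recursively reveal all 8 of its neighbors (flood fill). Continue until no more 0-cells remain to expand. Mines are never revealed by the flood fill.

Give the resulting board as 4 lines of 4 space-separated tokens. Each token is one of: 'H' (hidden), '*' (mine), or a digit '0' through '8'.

H H H H
H 3 H H
H H H H
H H H H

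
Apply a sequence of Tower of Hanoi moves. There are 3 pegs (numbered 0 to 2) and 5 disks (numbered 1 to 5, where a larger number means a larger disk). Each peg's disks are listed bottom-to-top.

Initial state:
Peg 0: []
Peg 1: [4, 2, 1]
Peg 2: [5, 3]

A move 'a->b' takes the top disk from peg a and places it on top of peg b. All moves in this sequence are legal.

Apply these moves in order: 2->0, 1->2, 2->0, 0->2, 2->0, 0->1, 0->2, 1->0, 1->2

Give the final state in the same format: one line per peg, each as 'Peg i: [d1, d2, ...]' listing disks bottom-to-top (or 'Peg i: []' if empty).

After move 1 (2->0):
Peg 0: [3]
Peg 1: [4, 2, 1]
Peg 2: [5]

After move 2 (1->2):
Peg 0: [3]
Peg 1: [4, 2]
Peg 2: [5, 1]

After move 3 (2->0):
Peg 0: [3, 1]
Peg 1: [4, 2]
Peg 2: [5]

After move 4 (0->2):
Peg 0: [3]
Peg 1: [4, 2]
Peg 2: [5, 1]

After move 5 (2->0):
Peg 0: [3, 1]
Peg 1: [4, 2]
Peg 2: [5]

After move 6 (0->1):
Peg 0: [3]
Peg 1: [4, 2, 1]
Peg 2: [5]

After move 7 (0->2):
Peg 0: []
Peg 1: [4, 2, 1]
Peg 2: [5, 3]

After move 8 (1->0):
Peg 0: [1]
Peg 1: [4, 2]
Peg 2: [5, 3]

After move 9 (1->2):
Peg 0: [1]
Peg 1: [4]
Peg 2: [5, 3, 2]

Answer: Peg 0: [1]
Peg 1: [4]
Peg 2: [5, 3, 2]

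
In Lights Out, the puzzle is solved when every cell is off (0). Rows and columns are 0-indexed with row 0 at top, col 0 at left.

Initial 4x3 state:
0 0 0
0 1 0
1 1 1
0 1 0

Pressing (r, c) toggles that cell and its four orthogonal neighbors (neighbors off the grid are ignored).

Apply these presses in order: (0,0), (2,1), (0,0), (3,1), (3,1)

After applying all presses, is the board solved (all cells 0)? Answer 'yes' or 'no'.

Answer: yes

Derivation:
After press 1 at (0,0):
1 1 0
1 1 0
1 1 1
0 1 0

After press 2 at (2,1):
1 1 0
1 0 0
0 0 0
0 0 0

After press 3 at (0,0):
0 0 0
0 0 0
0 0 0
0 0 0

After press 4 at (3,1):
0 0 0
0 0 0
0 1 0
1 1 1

After press 5 at (3,1):
0 0 0
0 0 0
0 0 0
0 0 0

Lights still on: 0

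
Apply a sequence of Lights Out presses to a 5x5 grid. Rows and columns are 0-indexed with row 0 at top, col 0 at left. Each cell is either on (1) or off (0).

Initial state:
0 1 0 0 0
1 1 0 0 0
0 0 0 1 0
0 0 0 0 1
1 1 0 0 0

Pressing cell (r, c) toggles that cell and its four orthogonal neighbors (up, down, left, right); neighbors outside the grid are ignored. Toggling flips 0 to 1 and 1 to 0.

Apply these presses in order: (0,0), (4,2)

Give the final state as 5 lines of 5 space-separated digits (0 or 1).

After press 1 at (0,0):
1 0 0 0 0
0 1 0 0 0
0 0 0 1 0
0 0 0 0 1
1 1 0 0 0

After press 2 at (4,2):
1 0 0 0 0
0 1 0 0 0
0 0 0 1 0
0 0 1 0 1
1 0 1 1 0

Answer: 1 0 0 0 0
0 1 0 0 0
0 0 0 1 0
0 0 1 0 1
1 0 1 1 0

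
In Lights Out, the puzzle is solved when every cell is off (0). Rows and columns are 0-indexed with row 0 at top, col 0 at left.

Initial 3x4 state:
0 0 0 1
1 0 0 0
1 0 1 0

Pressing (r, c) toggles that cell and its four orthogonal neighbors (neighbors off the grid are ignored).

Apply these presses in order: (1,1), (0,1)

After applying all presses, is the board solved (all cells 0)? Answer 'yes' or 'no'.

After press 1 at (1,1):
0 1 0 1
0 1 1 0
1 1 1 0

After press 2 at (0,1):
1 0 1 1
0 0 1 0
1 1 1 0

Lights still on: 7

Answer: no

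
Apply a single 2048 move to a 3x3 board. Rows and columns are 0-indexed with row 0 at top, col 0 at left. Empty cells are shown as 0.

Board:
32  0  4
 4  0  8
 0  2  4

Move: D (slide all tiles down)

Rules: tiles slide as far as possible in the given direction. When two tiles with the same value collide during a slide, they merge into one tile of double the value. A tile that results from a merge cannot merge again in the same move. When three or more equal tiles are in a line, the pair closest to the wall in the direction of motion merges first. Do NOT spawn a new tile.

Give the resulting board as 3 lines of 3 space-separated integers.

Slide down:
col 0: [32, 4, 0] -> [0, 32, 4]
col 1: [0, 0, 2] -> [0, 0, 2]
col 2: [4, 8, 4] -> [4, 8, 4]

Answer:  0  0  4
32  0  8
 4  2  4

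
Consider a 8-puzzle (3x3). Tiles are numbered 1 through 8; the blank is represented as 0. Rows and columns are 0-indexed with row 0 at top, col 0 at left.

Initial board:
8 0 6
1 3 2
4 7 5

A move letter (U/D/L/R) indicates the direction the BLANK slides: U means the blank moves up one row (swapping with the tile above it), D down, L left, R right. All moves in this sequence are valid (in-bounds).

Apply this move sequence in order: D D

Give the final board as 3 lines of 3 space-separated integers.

After move 1 (D):
8 3 6
1 0 2
4 7 5

After move 2 (D):
8 3 6
1 7 2
4 0 5

Answer: 8 3 6
1 7 2
4 0 5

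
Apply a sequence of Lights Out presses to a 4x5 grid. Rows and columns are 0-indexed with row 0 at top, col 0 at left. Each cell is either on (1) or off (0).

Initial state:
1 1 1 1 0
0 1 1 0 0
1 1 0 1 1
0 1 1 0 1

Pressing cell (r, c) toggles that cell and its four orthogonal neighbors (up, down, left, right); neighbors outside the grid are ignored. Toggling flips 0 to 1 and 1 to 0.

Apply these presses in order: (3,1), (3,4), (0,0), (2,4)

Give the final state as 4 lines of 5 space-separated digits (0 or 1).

Answer: 0 0 1 1 0
1 1 1 0 1
1 0 0 0 1
1 0 0 1 1

Derivation:
After press 1 at (3,1):
1 1 1 1 0
0 1 1 0 0
1 0 0 1 1
1 0 0 0 1

After press 2 at (3,4):
1 1 1 1 0
0 1 1 0 0
1 0 0 1 0
1 0 0 1 0

After press 3 at (0,0):
0 0 1 1 0
1 1 1 0 0
1 0 0 1 0
1 0 0 1 0

After press 4 at (2,4):
0 0 1 1 0
1 1 1 0 1
1 0 0 0 1
1 0 0 1 1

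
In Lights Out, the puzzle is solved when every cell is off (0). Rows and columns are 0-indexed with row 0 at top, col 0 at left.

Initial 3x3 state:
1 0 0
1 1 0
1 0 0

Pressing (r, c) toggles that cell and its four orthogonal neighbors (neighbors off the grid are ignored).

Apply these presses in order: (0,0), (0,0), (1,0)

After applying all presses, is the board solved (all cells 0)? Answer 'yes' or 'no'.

Answer: yes

Derivation:
After press 1 at (0,0):
0 1 0
0 1 0
1 0 0

After press 2 at (0,0):
1 0 0
1 1 0
1 0 0

After press 3 at (1,0):
0 0 0
0 0 0
0 0 0

Lights still on: 0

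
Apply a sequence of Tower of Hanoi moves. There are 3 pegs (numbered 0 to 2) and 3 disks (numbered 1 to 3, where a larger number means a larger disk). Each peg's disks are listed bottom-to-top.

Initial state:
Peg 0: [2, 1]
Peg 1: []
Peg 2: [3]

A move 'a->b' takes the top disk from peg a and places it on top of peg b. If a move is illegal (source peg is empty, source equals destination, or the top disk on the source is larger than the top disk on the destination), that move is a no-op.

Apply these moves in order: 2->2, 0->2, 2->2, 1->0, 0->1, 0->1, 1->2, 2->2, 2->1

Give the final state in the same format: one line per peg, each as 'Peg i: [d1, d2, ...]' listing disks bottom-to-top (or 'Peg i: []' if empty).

Answer: Peg 0: []
Peg 1: [2, 1]
Peg 2: [3]

Derivation:
After move 1 (2->2):
Peg 0: [2, 1]
Peg 1: []
Peg 2: [3]

After move 2 (0->2):
Peg 0: [2]
Peg 1: []
Peg 2: [3, 1]

After move 3 (2->2):
Peg 0: [2]
Peg 1: []
Peg 2: [3, 1]

After move 4 (1->0):
Peg 0: [2]
Peg 1: []
Peg 2: [3, 1]

After move 5 (0->1):
Peg 0: []
Peg 1: [2]
Peg 2: [3, 1]

After move 6 (0->1):
Peg 0: []
Peg 1: [2]
Peg 2: [3, 1]

After move 7 (1->2):
Peg 0: []
Peg 1: [2]
Peg 2: [3, 1]

After move 8 (2->2):
Peg 0: []
Peg 1: [2]
Peg 2: [3, 1]

After move 9 (2->1):
Peg 0: []
Peg 1: [2, 1]
Peg 2: [3]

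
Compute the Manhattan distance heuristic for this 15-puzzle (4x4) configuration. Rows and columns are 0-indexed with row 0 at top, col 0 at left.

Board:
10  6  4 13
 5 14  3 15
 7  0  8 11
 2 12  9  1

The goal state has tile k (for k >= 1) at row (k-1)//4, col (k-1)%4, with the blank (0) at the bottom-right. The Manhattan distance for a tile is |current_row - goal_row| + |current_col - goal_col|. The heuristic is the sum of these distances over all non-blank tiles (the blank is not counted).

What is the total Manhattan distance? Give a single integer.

Tile 10: (0,0)->(2,1) = 3
Tile 6: (0,1)->(1,1) = 1
Tile 4: (0,2)->(0,3) = 1
Tile 13: (0,3)->(3,0) = 6
Tile 5: (1,0)->(1,0) = 0
Tile 14: (1,1)->(3,1) = 2
Tile 3: (1,2)->(0,2) = 1
Tile 15: (1,3)->(3,2) = 3
Tile 7: (2,0)->(1,2) = 3
Tile 8: (2,2)->(1,3) = 2
Tile 11: (2,3)->(2,2) = 1
Tile 2: (3,0)->(0,1) = 4
Tile 12: (3,1)->(2,3) = 3
Tile 9: (3,2)->(2,0) = 3
Tile 1: (3,3)->(0,0) = 6
Sum: 3 + 1 + 1 + 6 + 0 + 2 + 1 + 3 + 3 + 2 + 1 + 4 + 3 + 3 + 6 = 39

Answer: 39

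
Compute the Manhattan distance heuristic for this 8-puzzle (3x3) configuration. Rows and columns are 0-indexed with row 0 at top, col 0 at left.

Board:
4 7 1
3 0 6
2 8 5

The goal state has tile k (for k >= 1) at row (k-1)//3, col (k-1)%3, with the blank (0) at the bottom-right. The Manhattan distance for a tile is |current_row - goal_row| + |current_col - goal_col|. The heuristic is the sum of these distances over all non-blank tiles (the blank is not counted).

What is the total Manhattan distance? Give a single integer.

Tile 4: at (0,0), goal (1,0), distance |0-1|+|0-0| = 1
Tile 7: at (0,1), goal (2,0), distance |0-2|+|1-0| = 3
Tile 1: at (0,2), goal (0,0), distance |0-0|+|2-0| = 2
Tile 3: at (1,0), goal (0,2), distance |1-0|+|0-2| = 3
Tile 6: at (1,2), goal (1,2), distance |1-1|+|2-2| = 0
Tile 2: at (2,0), goal (0,1), distance |2-0|+|0-1| = 3
Tile 8: at (2,1), goal (2,1), distance |2-2|+|1-1| = 0
Tile 5: at (2,2), goal (1,1), distance |2-1|+|2-1| = 2
Sum: 1 + 3 + 2 + 3 + 0 + 3 + 0 + 2 = 14

Answer: 14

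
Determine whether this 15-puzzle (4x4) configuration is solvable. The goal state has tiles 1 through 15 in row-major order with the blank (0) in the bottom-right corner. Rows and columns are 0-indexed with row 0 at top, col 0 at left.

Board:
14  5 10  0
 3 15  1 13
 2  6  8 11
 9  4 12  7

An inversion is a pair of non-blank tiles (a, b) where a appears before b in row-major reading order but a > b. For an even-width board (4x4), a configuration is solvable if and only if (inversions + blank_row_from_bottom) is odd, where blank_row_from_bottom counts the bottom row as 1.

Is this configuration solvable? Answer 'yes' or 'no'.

Inversions: 54
Blank is in row 0 (0-indexed from top), which is row 4 counting from the bottom (bottom = 1).
54 + 4 = 58, which is even, so the puzzle is not solvable.

Answer: no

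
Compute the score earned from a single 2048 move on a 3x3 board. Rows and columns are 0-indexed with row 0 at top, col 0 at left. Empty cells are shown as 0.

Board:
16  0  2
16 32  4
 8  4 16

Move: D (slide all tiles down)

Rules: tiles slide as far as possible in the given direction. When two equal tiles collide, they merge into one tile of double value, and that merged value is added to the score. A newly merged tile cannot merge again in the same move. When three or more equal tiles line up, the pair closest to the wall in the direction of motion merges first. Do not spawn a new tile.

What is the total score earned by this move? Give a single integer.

Answer: 32

Derivation:
Slide down:
col 0: [16, 16, 8] -> [0, 32, 8]  score +32 (running 32)
col 1: [0, 32, 4] -> [0, 32, 4]  score +0 (running 32)
col 2: [2, 4, 16] -> [2, 4, 16]  score +0 (running 32)
Board after move:
 0  0  2
32 32  4
 8  4 16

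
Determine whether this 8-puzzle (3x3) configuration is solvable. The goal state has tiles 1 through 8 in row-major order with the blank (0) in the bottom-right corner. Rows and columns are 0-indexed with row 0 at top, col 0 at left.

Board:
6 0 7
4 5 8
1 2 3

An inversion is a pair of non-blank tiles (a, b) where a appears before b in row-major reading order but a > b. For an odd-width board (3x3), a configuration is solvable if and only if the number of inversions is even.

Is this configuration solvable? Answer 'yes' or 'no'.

Answer: no

Derivation:
Inversions (pairs i<j in row-major order where tile[i] > tile[j] > 0): 19
19 is odd, so the puzzle is not solvable.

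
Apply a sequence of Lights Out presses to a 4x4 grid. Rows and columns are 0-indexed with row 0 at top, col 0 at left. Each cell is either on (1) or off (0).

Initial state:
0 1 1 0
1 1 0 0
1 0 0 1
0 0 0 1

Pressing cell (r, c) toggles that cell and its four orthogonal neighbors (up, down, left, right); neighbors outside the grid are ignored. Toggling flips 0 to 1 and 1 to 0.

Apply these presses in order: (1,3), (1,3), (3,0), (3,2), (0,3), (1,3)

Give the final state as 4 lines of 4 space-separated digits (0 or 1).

Answer: 0 1 0 0
1 1 1 0
0 0 1 0
1 0 1 0

Derivation:
After press 1 at (1,3):
0 1 1 1
1 1 1 1
1 0 0 0
0 0 0 1

After press 2 at (1,3):
0 1 1 0
1 1 0 0
1 0 0 1
0 0 0 1

After press 3 at (3,0):
0 1 1 0
1 1 0 0
0 0 0 1
1 1 0 1

After press 4 at (3,2):
0 1 1 0
1 1 0 0
0 0 1 1
1 0 1 0

After press 5 at (0,3):
0 1 0 1
1 1 0 1
0 0 1 1
1 0 1 0

After press 6 at (1,3):
0 1 0 0
1 1 1 0
0 0 1 0
1 0 1 0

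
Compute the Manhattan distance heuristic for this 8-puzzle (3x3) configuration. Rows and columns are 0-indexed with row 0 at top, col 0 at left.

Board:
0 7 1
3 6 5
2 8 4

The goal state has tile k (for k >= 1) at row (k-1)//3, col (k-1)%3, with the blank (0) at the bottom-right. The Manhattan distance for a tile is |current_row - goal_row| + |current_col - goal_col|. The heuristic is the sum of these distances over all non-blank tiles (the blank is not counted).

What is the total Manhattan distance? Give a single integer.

Answer: 16

Derivation:
Tile 7: (0,1)->(2,0) = 3
Tile 1: (0,2)->(0,0) = 2
Tile 3: (1,0)->(0,2) = 3
Tile 6: (1,1)->(1,2) = 1
Tile 5: (1,2)->(1,1) = 1
Tile 2: (2,0)->(0,1) = 3
Tile 8: (2,1)->(2,1) = 0
Tile 4: (2,2)->(1,0) = 3
Sum: 3 + 2 + 3 + 1 + 1 + 3 + 0 + 3 = 16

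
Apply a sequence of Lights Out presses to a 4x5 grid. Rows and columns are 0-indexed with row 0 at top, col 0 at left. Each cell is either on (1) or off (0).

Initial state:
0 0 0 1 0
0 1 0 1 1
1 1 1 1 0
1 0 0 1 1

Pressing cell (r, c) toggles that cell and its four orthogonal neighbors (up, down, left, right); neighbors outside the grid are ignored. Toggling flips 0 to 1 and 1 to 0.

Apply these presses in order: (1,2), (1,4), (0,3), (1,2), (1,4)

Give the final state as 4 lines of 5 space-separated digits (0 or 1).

Answer: 0 0 1 0 1
0 1 0 0 1
1 1 1 1 0
1 0 0 1 1

Derivation:
After press 1 at (1,2):
0 0 1 1 0
0 0 1 0 1
1 1 0 1 0
1 0 0 1 1

After press 2 at (1,4):
0 0 1 1 1
0 0 1 1 0
1 1 0 1 1
1 0 0 1 1

After press 3 at (0,3):
0 0 0 0 0
0 0 1 0 0
1 1 0 1 1
1 0 0 1 1

After press 4 at (1,2):
0 0 1 0 0
0 1 0 1 0
1 1 1 1 1
1 0 0 1 1

After press 5 at (1,4):
0 0 1 0 1
0 1 0 0 1
1 1 1 1 0
1 0 0 1 1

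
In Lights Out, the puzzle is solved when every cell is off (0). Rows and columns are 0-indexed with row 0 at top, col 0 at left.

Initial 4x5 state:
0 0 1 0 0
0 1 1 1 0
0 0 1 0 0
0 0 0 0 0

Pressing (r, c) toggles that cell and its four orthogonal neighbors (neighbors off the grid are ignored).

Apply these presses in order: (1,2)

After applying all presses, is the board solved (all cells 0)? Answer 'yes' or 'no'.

After press 1 at (1,2):
0 0 0 0 0
0 0 0 0 0
0 0 0 0 0
0 0 0 0 0

Lights still on: 0

Answer: yes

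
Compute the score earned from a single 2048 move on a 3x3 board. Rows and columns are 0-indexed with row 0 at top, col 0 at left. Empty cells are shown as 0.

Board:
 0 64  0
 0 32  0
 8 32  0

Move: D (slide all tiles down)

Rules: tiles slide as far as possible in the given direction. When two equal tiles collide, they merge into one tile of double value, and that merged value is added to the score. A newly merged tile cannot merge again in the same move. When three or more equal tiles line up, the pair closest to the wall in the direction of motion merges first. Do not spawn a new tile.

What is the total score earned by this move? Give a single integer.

Slide down:
col 0: [0, 0, 8] -> [0, 0, 8]  score +0 (running 0)
col 1: [64, 32, 32] -> [0, 64, 64]  score +64 (running 64)
col 2: [0, 0, 0] -> [0, 0, 0]  score +0 (running 64)
Board after move:
 0  0  0
 0 64  0
 8 64  0

Answer: 64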